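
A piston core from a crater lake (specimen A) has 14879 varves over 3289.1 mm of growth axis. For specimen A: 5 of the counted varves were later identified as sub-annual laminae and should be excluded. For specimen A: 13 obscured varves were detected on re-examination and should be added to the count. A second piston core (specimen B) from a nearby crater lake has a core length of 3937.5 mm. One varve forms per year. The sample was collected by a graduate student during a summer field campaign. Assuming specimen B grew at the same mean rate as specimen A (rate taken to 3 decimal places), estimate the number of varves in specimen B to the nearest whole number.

17817 varves

Specimen A: adjusted count: 14879 − 5 + 13 = 14887 varves.
A: Extension rate ≈ 3289.1 / 14887 = 0.221 mm/yr.
Specimen B: 3937.5 mm / 0.221 mm per year = 17816.74 years ≈ 17817 varves.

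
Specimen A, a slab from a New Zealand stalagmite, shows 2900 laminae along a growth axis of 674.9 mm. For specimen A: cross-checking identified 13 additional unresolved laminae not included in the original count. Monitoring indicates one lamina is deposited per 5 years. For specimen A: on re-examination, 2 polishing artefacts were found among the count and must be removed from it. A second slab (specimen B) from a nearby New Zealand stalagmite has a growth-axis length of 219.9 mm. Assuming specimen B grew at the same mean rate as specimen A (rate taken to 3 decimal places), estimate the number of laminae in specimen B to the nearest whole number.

956 laminae

Specimen A: adjusted count: 2900 − 2 + 13 = 2911 laminae.
Specimen A: at 5 years per lamina, 2911 × 5 = 14555 years.
A: Mean rate = 674.9 mm / 14555 years ≈ 0.046 mm per year.
Specimen B: 219.9 mm / 0.046 mm per year = 4780.43 years; at 5 years per lamina that is 4780.43 / 5 ≈ 956 laminae.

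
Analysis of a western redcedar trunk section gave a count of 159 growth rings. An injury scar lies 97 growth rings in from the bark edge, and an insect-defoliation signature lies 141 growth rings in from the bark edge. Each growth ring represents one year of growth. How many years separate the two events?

Separation: 141 − 97 = 44 growth rings.
At one growth ring per year, 44 years elapsed between them.

44 yr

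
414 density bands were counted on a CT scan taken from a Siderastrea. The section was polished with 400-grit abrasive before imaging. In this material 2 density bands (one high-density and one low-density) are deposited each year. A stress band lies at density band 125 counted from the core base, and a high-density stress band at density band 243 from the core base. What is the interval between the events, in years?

59 yr

Separation: 243 − 125 = 118 density bands.
With 2 density bands per year, 118 / 2 = 59 years.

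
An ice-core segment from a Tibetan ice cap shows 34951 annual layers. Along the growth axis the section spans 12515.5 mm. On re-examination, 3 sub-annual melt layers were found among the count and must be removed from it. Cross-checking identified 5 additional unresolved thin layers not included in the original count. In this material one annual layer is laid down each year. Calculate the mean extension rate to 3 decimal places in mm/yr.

0.358 mm/yr

True annual layer count = 34951 − 3 + 5 = 34953.
12515.5 mm over 34953 years gives 12515.5 / 34953 ≈ 0.358 mm/yr.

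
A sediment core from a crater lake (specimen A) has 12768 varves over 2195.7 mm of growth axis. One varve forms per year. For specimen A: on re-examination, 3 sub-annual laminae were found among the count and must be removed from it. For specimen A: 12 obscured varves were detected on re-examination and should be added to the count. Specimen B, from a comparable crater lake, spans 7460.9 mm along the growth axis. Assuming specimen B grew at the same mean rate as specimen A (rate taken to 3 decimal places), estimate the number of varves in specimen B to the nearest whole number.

43377 varves

Specimen A: correcting the raw count gives 12768 − 3 + 12 = 12777 true varves.
A: Mean rate = 2195.7 mm / 12777 years ≈ 0.172 mm/year.
Specimen B: 7460.9 mm / 0.172 mm per year = 43377.33 years ≈ 43377 varves.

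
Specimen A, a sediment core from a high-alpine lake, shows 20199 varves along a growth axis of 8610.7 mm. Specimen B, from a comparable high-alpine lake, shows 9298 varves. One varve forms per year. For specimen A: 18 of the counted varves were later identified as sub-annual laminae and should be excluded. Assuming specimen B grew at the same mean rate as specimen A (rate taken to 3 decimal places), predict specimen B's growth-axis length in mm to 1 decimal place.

Specimen A: true varve count = 20199 − 18 = 20181.
A: 8610.7 mm over 20181 years gives 8610.7 / 20181 ≈ 0.427 mm/yr.
For B, 0.427 mm/year × 9298 years = 3970.2 mm.

3970.2 mm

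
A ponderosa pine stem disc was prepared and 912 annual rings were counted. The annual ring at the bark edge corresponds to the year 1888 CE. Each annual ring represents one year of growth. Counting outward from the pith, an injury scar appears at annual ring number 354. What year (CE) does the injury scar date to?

1330 CE

912 − 354 = 558 annual rings lie beyond the injury scar toward the bark edge.
The annual ring at the bark edge is 1888 CE, so the injury scar dates to 1888 − 558 = 1330 CE.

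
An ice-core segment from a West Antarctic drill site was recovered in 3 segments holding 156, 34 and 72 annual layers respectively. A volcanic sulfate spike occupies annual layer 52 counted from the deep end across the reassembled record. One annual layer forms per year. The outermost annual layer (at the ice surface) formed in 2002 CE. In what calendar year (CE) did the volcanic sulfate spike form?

1792 CE

Total annual layers = 156 + 34 + 72 = 262.
262 − 52 = 210 annual layers lie beyond the volcanic sulfate spike toward the ice surface.
The annual layer at the ice surface is 2002 CE, so the volcanic sulfate spike dates to 2002 − 210 = 1792 CE.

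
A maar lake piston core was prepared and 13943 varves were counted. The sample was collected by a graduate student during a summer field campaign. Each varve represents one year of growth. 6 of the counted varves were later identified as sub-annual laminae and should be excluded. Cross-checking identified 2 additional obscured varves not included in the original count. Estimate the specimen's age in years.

True varve count = 13943 − 6 + 2 = 13939.
With a one-to-one varve periodicity this is 13939 years.

13939 years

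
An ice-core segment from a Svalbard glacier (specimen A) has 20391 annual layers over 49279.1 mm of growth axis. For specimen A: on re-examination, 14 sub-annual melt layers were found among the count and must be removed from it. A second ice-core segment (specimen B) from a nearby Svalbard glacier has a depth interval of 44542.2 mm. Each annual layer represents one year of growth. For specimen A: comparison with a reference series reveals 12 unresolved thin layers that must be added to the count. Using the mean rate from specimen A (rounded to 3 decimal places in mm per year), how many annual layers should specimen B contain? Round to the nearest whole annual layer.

Specimen A: after corrections the count is 20391 − 14 + 12 = 20389 annual layers.
A: Mean rate = 49279.1 mm / 20389 years ≈ 2.417 mm/year.
Specimen B: 44542.2 mm / 2.417 mm per year = 18428.71 years ≈ 18429 annual layers.

18429 annual layers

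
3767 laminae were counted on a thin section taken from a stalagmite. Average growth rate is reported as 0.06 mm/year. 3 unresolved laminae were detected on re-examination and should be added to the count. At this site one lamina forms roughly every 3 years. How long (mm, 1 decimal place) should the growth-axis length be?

678.6 mm

True lamina count = 3767 + 3 = 3770.
Multiplying by 3 years per lamina: 3770 × 3 = 11310 years.
Predicted length = 0.06 mm/year × 11310 years = 678.6 mm.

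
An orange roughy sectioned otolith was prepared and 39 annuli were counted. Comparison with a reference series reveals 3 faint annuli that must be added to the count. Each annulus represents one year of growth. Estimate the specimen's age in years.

Adjusted count: 39 + 3 = 42 annuli.
One annulus per year makes the duration 42 years.

42 years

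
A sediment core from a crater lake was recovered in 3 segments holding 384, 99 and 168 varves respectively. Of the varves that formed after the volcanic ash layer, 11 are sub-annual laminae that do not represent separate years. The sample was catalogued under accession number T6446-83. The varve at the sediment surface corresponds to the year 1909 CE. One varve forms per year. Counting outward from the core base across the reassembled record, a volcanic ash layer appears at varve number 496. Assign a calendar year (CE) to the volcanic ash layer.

1765 CE

Total varves = 384 + 99 + 168 = 651.
651 − 496 = 155 varves lie beyond the volcanic ash layer toward the sediment surface.
Excluding 11 false varves: 155 − 11 = 144.
1909 − 144 = 1765 CE.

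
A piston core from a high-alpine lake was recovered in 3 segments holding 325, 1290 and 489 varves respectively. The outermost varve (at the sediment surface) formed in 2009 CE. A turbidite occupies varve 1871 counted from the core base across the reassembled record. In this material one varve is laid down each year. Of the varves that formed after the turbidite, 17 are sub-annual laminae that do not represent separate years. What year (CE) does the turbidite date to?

1793 CE

Total varves = 325 + 1290 + 489 = 2104.
The turbidite sits at varve 1871 from the core base, so 2104 − 1871 = 233 varves formed after it.
233 − 17 false = 216 true varves after the turbidite.
The varve at the sediment surface is 2009 CE, so the turbidite dates to 2009 − 216 = 1793 CE.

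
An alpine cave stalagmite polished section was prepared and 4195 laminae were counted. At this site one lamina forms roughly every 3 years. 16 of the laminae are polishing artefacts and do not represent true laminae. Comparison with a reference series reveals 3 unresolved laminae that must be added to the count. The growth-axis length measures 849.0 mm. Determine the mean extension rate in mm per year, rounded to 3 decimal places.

Adjusted count: 4195 − 16 + 3 = 4182 laminae.
At 3 years per lamina, 4182 × 3 = 12546 years.
Mean rate = 849.0 mm / 12546 years ≈ 0.068 mm per year.

0.068 mm per year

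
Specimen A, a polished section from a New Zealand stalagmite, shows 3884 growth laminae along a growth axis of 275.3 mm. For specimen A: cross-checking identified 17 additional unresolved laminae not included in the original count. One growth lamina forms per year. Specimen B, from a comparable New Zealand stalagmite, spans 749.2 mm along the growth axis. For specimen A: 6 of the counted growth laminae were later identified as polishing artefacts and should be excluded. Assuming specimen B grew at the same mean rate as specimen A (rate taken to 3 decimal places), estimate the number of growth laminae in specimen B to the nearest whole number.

Specimen A: adjusted count: 3884 − 6 + 17 = 3895 growth laminae.
A: Mean rate = 275.3 mm / 3895 years ≈ 0.071 mm/year.
For B, 749.2 / 0.071 = 10552.11 years ≈ 10552 growth laminae.

10552 growth laminae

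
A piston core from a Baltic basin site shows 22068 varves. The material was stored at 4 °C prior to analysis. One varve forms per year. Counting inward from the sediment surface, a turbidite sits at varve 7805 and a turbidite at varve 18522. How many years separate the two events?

10717 years

The two markers are separated by 18522 − 7805 = 10717 varves.
One varve per year makes the interval 10717 years.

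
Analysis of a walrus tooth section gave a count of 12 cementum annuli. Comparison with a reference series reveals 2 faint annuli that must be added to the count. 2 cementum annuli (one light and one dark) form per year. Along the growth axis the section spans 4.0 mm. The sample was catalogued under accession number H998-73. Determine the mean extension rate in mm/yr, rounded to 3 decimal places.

0.571 mm/yr

Adjusted count: 12 + 2 = 14 cementum annuli.
14 cementum annuli at 2 per year is 14 / 2 = 7 years.
4.0 mm over 7 years gives 4.0 / 7 ≈ 0.571 mm/yr.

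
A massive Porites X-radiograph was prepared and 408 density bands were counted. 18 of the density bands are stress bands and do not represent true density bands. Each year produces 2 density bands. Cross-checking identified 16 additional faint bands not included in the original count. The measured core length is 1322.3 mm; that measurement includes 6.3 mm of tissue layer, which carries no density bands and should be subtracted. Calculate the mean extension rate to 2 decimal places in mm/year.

6.48 mm/year

True density band count = 408 − 18 + 16 = 406.
Dividing by 2 density bands per year: 406 / 2 = 203 years.
The growth record spans 1322.3 − 6.3 = 1316.0 mm.
1316.0 mm over 203 years gives 1316.0 / 203 ≈ 6.48 mm/year.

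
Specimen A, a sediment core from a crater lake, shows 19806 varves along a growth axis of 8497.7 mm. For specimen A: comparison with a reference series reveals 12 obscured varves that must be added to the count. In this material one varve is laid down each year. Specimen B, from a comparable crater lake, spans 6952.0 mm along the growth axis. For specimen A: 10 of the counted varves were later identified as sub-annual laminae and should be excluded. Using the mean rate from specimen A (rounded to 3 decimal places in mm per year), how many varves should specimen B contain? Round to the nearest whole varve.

16205 varves

Specimen A: true varve count = 19806 − 10 + 12 = 19808.
A: Mean rate = 8497.7 mm / 19808 years ≈ 0.429 mm per year.
B spans 6952.0 / 0.429 = 16205.13 years ≈ 16205 varves.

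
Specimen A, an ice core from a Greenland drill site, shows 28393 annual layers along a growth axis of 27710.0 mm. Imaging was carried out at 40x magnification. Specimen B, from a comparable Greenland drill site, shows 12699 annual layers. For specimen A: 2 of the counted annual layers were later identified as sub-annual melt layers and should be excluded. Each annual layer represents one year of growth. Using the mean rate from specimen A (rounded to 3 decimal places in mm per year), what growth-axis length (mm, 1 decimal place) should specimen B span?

Specimen A: correcting the raw count gives 28393 − 2 = 28391 true annual layers.
A: Extension rate ≈ 27710.0 / 28391 = 0.976 mm/yr.
Length of B = 0.976 × 12699 = 12394.2 mm.

12394.2 mm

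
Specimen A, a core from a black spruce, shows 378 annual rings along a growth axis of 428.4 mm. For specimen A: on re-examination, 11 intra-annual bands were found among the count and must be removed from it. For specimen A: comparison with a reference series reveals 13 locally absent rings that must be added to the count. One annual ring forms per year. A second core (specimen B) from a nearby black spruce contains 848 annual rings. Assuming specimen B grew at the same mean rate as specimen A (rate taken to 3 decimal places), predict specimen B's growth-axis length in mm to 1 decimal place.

955.7 mm

Specimen A: true annual ring count = 378 − 11 + 13 = 380.
A: 428.4 mm over 380 years gives 428.4 / 380 ≈ 1.127 mm per year.
For B, 1.127 mm/year × 848 years = 955.7 mm.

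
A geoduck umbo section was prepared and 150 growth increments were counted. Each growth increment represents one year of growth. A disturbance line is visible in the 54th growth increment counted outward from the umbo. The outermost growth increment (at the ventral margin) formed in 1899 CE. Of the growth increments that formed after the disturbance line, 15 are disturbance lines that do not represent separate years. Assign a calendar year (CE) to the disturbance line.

The disturbance line sits at growth increment 54 from the umbo, so 150 − 54 = 96 growth increments formed after it.
Removing the 15 false growth increments leaves 96 − 15 = 81 true growth increments beyond the disturbance line.
1899 − 81 = 1818 CE.

1818 CE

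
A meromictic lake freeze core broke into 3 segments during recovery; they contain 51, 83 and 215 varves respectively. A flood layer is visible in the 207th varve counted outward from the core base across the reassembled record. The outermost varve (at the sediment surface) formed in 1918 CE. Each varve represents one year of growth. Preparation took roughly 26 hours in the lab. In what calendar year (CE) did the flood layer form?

Total varves = 51 + 83 + 215 = 349.
349 − 207 = 142 varves lie beyond the flood layer toward the sediment surface.
1918 − 142 = 1776 CE.

1776 CE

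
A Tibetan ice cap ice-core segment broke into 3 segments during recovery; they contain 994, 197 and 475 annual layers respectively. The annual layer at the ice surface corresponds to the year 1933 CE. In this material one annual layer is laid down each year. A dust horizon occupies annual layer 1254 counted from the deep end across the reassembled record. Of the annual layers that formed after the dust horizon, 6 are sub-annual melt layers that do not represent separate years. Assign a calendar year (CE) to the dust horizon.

1527 CE

Total annual layers = 994 + 197 + 475 = 1666.
Between annual layer 1254 and the ice surface there are 1666 − 1254 = 412 annual layers.
Excluding 6 false annual layers: 412 − 6 = 406.
Counting back 406 years from 1933 CE places the dust horizon in 1933 − 406 = 1527 CE.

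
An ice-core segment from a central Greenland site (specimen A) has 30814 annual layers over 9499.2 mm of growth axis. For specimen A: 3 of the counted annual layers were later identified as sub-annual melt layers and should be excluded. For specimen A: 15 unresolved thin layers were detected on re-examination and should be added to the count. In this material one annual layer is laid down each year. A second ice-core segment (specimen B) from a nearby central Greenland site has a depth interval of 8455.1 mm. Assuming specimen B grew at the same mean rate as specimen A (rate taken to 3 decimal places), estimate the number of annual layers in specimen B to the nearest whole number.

27452 annual layers

Specimen A: correcting the raw count gives 30814 − 3 + 15 = 30826 true annual layers.
A: Mean rate = 9499.2 mm / 30826 years ≈ 0.308 mm/year.
Specimen B: 8455.1 mm / 0.308 mm per year = 27451.62 years ≈ 27452 annual layers.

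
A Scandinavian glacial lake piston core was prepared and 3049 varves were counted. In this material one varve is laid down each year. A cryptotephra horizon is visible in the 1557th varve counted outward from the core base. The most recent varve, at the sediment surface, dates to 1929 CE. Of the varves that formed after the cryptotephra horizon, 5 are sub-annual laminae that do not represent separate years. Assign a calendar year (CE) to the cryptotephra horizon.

The cryptotephra horizon sits at varve 1557 from the core base, so 3049 − 1557 = 1492 varves formed after it.
Removing the 5 false varves leaves 1492 − 5 = 1487 true varves beyond the cryptotephra horizon.
Counting back 1487 years from 1929 CE places the cryptotephra horizon in 1929 − 1487 = 442 CE.

442 CE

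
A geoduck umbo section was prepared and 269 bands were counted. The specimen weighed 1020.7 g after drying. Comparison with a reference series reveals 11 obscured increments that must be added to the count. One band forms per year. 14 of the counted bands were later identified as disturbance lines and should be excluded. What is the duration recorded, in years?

266 years

Correcting the raw count gives 269 − 14 + 11 = 266 true bands.
One band per year makes the duration 266 years.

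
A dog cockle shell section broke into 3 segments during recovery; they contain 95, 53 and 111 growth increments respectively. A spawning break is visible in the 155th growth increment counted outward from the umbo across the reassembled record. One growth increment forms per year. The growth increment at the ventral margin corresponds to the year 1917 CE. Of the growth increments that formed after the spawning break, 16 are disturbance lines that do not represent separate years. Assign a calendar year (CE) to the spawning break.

1829 CE

Total growth increments = 95 + 53 + 111 = 259.
Between growth increment 155 and the ventral margin there are 259 − 155 = 104 growth increments.
Removing the 16 false growth increments leaves 104 − 16 = 88 true growth increments beyond the spawning break.
Counting back 88 years from 1917 CE places the spawning break in 1917 − 88 = 1829 CE.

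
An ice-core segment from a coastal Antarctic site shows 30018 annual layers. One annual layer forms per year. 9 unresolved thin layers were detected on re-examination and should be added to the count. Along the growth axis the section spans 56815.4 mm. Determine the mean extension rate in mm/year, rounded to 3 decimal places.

1.892 mm/year

True annual layer count = 30018 + 9 = 30027.
Extension rate ≈ 56815.4 / 30027 = 1.892 mm/year.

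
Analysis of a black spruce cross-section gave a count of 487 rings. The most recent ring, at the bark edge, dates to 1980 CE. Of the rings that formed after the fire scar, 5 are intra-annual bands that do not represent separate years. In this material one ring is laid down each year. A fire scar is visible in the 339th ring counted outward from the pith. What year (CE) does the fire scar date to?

The fire scar sits at ring 339 from the pith, so 487 − 339 = 148 rings formed after it.
148 − 5 false = 143 true rings after the fire scar.
The ring at the bark edge is 1980 CE, so the fire scar dates to 1980 − 143 = 1837 CE.

1837 CE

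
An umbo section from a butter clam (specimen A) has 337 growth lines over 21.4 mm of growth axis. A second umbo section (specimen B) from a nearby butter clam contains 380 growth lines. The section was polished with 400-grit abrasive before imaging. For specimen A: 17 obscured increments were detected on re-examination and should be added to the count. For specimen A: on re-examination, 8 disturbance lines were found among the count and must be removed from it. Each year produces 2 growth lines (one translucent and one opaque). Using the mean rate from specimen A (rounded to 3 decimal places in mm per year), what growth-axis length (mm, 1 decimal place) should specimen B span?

23.6 mm

Specimen A: after corrections the count is 337 − 8 + 17 = 346 growth lines.
Specimen A: 346 growth lines at 2 per year is 346 / 2 = 173 years.
A: Extension rate ≈ 21.4 / 173 = 0.124 mm per year.
Specimen B: with 2 growth lines per year, 380 / 2 = 190 years. Length of B = 0.124 × 190 = 23.6 mm.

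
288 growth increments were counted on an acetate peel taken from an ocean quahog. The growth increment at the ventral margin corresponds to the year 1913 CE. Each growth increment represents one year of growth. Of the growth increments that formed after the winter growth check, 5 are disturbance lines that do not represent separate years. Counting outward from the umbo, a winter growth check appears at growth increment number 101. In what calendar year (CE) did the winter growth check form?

288 − 101 = 187 growth increments lie beyond the winter growth check toward the ventral margin.
187 − 5 false = 182 true growth increments after the winter growth check.
The growth increment at the ventral margin is 1913 CE, so the winter growth check dates to 1913 − 182 = 1731 CE.

1731 CE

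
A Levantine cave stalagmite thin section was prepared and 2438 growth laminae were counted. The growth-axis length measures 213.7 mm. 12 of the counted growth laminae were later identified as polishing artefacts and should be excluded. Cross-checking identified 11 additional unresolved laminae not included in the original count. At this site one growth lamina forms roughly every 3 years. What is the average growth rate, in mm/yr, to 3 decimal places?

0.029 mm/yr

Adjusted count: 2438 − 12 + 11 = 2437 growth laminae.
Multiplying by 3 years per growth lamina: 2437 × 3 = 7311 years.
Mean rate = 213.7 mm / 7311 years ≈ 0.029 mm/yr.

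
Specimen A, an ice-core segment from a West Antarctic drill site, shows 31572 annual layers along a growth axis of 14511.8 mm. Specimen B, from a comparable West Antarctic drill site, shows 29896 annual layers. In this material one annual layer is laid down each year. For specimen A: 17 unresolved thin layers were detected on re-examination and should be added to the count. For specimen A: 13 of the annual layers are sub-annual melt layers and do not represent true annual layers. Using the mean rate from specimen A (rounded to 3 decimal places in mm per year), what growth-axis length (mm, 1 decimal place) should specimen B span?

13752.2 mm

Specimen A: adjusted count: 31572 − 13 + 17 = 31576 annual layers.
A: Mean rate = 14511.8 mm / 31576 years ≈ 0.460 mm/yr.
Length of B = 0.460 × 29896 = 13752.2 mm.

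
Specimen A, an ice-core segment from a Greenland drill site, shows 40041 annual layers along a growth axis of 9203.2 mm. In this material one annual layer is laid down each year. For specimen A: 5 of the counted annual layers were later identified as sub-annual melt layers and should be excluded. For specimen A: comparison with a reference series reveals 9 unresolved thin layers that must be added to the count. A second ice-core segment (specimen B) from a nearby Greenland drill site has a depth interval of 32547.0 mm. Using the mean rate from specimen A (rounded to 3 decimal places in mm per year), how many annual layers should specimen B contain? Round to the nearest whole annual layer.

141509 annual layers

Specimen A: adjusted count: 40041 − 5 + 9 = 40045 annual layers.
A: Mean rate = 9203.2 mm / 40045 years ≈ 0.230 mm/yr.
B spans 32547.0 / 0.230 = 141508.70 years ≈ 141509 annual layers.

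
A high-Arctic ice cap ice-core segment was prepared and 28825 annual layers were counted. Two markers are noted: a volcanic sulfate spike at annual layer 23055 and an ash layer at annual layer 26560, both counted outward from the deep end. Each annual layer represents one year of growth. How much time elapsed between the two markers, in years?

The two markers are separated by 26560 − 23055 = 3505 annual layers.
At one annual layer per year, 3505 years elapsed between them.

3505 yr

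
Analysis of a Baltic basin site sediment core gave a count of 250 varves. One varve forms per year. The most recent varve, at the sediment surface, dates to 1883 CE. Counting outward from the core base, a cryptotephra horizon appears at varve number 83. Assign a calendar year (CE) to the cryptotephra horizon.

1716 CE

Between varve 83 and the sediment surface there are 250 − 83 = 167 varves.
1883 − 167 = 1716 CE.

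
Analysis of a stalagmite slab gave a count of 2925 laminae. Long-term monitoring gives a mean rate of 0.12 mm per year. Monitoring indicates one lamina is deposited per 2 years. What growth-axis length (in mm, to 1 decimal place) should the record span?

At 2 years per lamina, 2925 × 2 = 5850 years.
Predicted length = 0.12 mm/year × 5850 years = 702.0 mm.

702.0 mm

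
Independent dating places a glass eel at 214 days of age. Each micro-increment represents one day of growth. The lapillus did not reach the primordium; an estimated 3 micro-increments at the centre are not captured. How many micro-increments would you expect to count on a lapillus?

211 micro-increments

Expected micro-increments over 214 days: 214.
214 − 3 missed = 211 micro-increments expected in the prepared section.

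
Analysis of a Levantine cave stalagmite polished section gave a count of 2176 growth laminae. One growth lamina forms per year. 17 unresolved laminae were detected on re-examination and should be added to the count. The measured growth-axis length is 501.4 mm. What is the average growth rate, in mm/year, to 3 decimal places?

True growth lamina count = 2176 + 17 = 2193.
Mean rate = 501.4 mm / 2193 years ≈ 0.229 mm/year.

0.229 mm/year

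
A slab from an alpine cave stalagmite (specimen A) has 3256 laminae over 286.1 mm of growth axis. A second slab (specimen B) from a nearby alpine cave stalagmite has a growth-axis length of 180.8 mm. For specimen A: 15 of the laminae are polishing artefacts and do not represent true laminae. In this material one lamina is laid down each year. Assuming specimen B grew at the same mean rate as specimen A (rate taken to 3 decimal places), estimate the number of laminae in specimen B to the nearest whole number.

Specimen A: true lamina count = 3256 − 15 = 3241.
A: Mean rate = 286.1 mm / 3241 years ≈ 0.088 mm per year.
For B, 180.8 / 0.088 = 2054.55 years ≈ 2055 laminae.

2055 laminae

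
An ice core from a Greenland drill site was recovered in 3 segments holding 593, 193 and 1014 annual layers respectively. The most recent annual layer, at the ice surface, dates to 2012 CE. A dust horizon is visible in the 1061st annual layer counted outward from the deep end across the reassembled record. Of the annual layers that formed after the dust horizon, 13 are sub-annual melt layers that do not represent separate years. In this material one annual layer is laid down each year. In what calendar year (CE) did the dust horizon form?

Total annual layers = 593 + 193 + 1014 = 1800.
1800 − 1061 = 739 annual layers lie beyond the dust horizon toward the ice surface.
739 − 13 false = 726 true annual layers after the dust horizon.
2012 − 726 = 1286 CE.

1286 CE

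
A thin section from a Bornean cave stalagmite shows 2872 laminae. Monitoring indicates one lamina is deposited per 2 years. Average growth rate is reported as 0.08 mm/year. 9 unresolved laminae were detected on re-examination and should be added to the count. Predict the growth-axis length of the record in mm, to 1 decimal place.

After corrections the count is 2872 + 9 = 2881 laminae.
2881 laminae at 2 years each span 2881 × 2 = 5762 years.
Length ≈ 0.08 × 5762 = 461.0 mm.

461.0 mm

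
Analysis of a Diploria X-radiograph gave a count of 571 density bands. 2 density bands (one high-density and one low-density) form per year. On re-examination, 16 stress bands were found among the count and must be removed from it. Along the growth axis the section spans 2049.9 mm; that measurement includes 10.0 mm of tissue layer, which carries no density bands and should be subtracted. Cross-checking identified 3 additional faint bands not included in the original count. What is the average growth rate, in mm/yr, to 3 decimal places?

After corrections the count is 571 − 16 + 3 = 558 density bands.
With 2 density bands per year, 558 / 2 = 279 years.
The growth record spans 2049.9 − 10.0 = 2039.9 mm.
Mean rate = 2039.9 mm / 279 years ≈ 7.311 mm/yr.

7.311 mm/yr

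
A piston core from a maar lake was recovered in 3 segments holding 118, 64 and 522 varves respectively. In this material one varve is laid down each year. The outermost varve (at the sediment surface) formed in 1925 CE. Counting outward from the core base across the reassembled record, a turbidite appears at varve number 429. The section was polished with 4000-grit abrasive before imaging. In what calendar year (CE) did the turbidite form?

Total varves = 118 + 64 + 522 = 704.
The turbidite sits at varve 429 from the core base, so 704 − 429 = 275 varves formed after it.
Counting back 275 years from 1925 CE places the turbidite in 1925 − 275 = 1650 CE.

1650 CE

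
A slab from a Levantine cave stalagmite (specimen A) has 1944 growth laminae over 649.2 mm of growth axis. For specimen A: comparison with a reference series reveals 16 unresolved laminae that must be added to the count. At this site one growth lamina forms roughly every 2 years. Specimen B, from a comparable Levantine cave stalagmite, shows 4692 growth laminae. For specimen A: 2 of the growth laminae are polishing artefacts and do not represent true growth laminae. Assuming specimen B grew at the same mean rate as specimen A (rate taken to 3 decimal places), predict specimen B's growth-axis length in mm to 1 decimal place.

Specimen A: adjusted count: 1944 − 2 + 16 = 1958 growth laminae.
Specimen A: 1958 growth laminae at 2 years each span 1958 × 2 = 3916 years.
A: Extension rate ≈ 649.2 / 3916 = 0.166 mm/year.
Specimen B: 4692 growth laminae at 2 years each span 4692 × 2 = 9384 years. B's length ≈ 0.166 × 9384 = 1557.7 mm.

1557.7 mm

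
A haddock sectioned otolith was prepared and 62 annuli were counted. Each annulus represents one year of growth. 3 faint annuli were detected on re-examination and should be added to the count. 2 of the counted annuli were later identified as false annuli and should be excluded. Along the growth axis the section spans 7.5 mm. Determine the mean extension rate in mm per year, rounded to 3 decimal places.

0.119 mm per year

Correcting the raw count gives 62 − 2 + 3 = 63 true annuli.
7.5 mm over 63 years gives 7.5 / 63 ≈ 0.119 mm per year.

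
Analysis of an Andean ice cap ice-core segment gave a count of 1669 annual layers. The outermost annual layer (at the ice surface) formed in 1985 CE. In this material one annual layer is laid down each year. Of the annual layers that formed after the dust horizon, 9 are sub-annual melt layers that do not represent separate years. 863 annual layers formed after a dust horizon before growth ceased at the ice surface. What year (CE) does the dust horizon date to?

There are 863 annual layers younger than the dust horizon.
863 − 9 false = 854 true annual layers after the dust horizon.
The annual layer at the ice surface is 1985 CE, so the dust horizon dates to 1985 − 854 = 1131 CE.

1131 CE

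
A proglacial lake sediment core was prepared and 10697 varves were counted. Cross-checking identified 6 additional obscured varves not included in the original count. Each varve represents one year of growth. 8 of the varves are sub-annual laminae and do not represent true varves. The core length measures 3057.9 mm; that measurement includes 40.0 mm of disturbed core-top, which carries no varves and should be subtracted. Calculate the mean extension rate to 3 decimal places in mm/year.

Correcting the raw count gives 10697 − 8 + 6 = 10695 true varves.
Net length = 3057.9 − 40.0 = 3017.9 mm.
Mean rate = 3017.9 mm / 10695 years ≈ 0.282 mm/year.

0.282 mm/year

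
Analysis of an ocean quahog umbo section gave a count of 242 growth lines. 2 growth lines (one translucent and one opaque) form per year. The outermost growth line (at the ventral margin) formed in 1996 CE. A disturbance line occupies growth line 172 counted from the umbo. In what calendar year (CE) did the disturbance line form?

Between growth line 172 and the ventral margin there are 242 − 172 = 70 growth lines.
70 growth lines at 2 per year is 70 / 2 = 35 years.
1996 − 35 = 1961 CE.

1961 CE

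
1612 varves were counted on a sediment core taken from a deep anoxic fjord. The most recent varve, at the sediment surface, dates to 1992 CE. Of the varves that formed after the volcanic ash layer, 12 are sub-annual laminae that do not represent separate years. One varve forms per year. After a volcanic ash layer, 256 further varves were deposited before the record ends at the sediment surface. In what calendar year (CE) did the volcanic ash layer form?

1748 CE

256 varves post-date the volcanic ash layer.
Excluding 12 false varves: 256 − 12 = 244.
The varve at the sediment surface is 1992 CE, so the volcanic ash layer dates to 1992 − 244 = 1748 CE.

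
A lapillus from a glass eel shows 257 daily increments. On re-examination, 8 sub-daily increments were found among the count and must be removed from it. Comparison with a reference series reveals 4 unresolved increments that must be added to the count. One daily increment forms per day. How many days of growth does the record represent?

253 d

Adjusted count: 257 − 8 + 4 = 253 daily increments.
At one daily increment per day, that is 253 days.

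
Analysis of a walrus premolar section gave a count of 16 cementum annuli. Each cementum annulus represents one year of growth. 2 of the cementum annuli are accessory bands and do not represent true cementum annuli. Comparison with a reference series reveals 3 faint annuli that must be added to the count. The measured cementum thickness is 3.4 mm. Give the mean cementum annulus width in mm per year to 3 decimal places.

After corrections the count is 16 − 2 + 3 = 17 cementum annuli.
Mean rate = 3.4 mm / 17 years ≈ 0.200 mm per year.

0.200 mm per year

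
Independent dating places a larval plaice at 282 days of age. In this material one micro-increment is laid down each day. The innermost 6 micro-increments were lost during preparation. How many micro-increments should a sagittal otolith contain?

Expected micro-increments over 282 days: 282.
282 − 6 missed = 276 micro-increments expected in the prepared section.

276 micro-increments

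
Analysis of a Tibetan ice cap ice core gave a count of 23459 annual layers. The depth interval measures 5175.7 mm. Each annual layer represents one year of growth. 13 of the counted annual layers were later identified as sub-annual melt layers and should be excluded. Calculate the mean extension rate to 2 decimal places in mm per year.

0.22 mm per year

After corrections the count is 23459 − 13 = 23446 annual layers.
Extension rate ≈ 5175.7 / 23446 = 0.22 mm per year.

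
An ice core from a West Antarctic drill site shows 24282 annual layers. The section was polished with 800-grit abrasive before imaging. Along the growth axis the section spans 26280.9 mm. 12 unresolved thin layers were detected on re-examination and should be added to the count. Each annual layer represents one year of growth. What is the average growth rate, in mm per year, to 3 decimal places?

1.082 mm per year

Adjusted count: 24282 + 12 = 24294 annual layers.
Extension rate ≈ 26280.9 / 24294 = 1.082 mm per year.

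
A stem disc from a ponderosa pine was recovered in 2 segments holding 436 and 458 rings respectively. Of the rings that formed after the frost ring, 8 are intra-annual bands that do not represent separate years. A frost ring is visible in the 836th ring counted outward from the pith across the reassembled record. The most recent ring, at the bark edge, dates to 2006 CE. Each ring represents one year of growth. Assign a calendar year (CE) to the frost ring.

Total rings = 436 + 458 = 894.
The frost ring sits at ring 836 from the pith, so 894 − 836 = 58 rings formed after it.
Excluding 8 false rings: 58 − 8 = 50.
Counting back 50 years from 2006 CE places the frost ring in 2006 − 50 = 1956 CE.

1956 CE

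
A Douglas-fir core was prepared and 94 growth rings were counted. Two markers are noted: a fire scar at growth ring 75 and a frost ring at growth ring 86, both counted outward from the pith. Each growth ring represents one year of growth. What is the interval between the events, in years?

86 − 75 = 11 growth rings lie between the two events.
That is 11 years at one growth ring per year.

11 years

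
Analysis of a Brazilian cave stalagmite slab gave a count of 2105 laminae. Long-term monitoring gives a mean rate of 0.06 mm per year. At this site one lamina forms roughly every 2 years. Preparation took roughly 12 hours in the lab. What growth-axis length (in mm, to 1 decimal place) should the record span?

252.6 mm

Multiplying by 2 years per lamina: 2105 × 2 = 4210 years.
Predicted length = 0.06 mm/year × 4210 years = 252.6 mm.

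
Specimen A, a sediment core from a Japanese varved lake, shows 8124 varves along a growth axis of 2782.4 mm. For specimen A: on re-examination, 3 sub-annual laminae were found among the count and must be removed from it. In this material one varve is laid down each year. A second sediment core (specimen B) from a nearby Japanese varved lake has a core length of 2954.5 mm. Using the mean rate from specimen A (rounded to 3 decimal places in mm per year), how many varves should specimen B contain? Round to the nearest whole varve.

8614 varves

Specimen A: adjusted count: 8124 − 3 = 8121 varves.
A: 2782.4 mm over 8121 years gives 2782.4 / 8121 ≈ 0.343 mm/yr.
For B, 2954.5 / 0.343 = 8613.70 years ≈ 8614 varves.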